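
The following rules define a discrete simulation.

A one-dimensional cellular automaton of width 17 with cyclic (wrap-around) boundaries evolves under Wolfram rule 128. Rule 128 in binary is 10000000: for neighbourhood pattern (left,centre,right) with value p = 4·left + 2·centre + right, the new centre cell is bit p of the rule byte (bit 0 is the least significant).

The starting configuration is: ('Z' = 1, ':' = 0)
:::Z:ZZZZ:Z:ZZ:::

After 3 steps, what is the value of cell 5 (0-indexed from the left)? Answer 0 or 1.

0

k=0  :::Z:ZZZZ:Z:ZZ:::
k=1  ::::::ZZ:::::::::
k=2  :::::::::::::::::
k=3  :::::::::::::::::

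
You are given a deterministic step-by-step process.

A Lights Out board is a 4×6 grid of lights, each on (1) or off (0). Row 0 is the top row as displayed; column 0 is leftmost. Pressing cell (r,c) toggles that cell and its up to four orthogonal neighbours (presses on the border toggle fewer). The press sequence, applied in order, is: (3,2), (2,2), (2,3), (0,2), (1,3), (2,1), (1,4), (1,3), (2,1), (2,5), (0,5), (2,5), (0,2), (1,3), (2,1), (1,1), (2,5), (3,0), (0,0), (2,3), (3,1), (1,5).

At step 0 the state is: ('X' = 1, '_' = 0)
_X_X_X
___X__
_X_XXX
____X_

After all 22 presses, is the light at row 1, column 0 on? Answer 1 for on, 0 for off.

0

0) _X_X_X
___X__
_X_XXX
____X_
1) _X_X_X
___X__
_XXXXX
_XXXX_
2) _X_X_X
__XX__
____XX
_X_XX_
3) _X_X_X
__X___
__XX_X
_X__X_
4) __X__X
______
__XX_X
_X__X_
5) __XX_X
__XXX_
__X__X
_X__X_
6) __XX_X
_XXXX_
XX___X
____X_
7) __XXXX
_XX__X
XX__XX
____X_
8) __X_XX
_X_XXX
XX_XXX
____X_
9) __X_XX
___XXX
__XXXX
_X__X_
10) __X_XX
___XX_
__XX__
_X__XX
11) __X___
___XXX
__XX__
_X__XX
12) __X___
___XX_
__XXXX
_X__X_
13) _X_X__
__XXX_
__XXXX
_X__X_
14) _X____
______
__X_XX
_X__X_
15) _X____
_X____
XX__XX
____X_
16) ______
X_X___
X___XX
____X_
17) ______
X_X__X
X_____
____XX
18) ______
X_X__X
______
XX__XX
19) XX____
__X__X
______
XX__XX
20) XX____
__XX_X
__XXX_
XX_XXX
21) XX____
__XX_X
_XXXX_
__XXXX
22) XX___X
__XXX_
_XXXXX
__XXXX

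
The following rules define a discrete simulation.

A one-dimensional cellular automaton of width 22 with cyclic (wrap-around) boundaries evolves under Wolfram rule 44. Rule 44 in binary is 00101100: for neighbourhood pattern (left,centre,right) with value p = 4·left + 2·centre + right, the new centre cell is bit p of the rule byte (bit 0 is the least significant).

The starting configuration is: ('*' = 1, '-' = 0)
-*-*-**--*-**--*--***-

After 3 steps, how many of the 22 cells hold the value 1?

4

k=0  -*-*-**--*-**--*--***-
k=1  -*****---***---*--*---
k=2  -*-------*-----*--*---
k=3  -*-------*-----*--*---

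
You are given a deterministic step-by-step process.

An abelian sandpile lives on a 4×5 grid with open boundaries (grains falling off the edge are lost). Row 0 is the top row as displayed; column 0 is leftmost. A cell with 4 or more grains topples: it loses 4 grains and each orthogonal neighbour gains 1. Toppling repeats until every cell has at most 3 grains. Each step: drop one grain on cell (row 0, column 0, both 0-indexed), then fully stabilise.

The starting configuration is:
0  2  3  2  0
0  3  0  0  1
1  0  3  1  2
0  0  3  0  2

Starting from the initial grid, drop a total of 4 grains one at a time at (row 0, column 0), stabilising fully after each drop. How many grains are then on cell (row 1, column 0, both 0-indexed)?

0) 0  2  3  2  0
0  3  0  0  1
1  0  3  1  2
0  0  3  0  2
1) 1  2  3  2  0
0  3  0  0  1
1  0  3  1  2
0  0  3  0  2
2) 2  2  3  2  0
0  3  0  0  1
1  0  3  1  2
0  0  3  0  2
3) 3  2  3  2  0
0  3  0  0  1
1  0  3  1  2
0  0  3  0  2
4) 0  3  3  2  0
1  3  0  0  1
1  0  3  1  2
0  0  3  0  2

1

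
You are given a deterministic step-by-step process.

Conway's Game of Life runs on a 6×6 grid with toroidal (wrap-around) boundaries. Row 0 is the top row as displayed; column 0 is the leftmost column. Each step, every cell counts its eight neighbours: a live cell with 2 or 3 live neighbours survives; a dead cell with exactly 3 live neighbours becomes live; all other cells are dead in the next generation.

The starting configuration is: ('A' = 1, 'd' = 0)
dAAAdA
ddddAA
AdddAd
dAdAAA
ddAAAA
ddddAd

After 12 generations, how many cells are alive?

12

[0] dAAAdA
ddddAA
AdddAd
dAdAAA
ddAAAA
ddddAd
[1] AdAAdA
dAAddd
Addddd
dAdddd
AdAddd
AAdddd
[2] dddAdA
ddAAdA
AdAddd
AAdddd
AdAddd
dddAdd
[3] dddAdd
AAAAdA
AdAAdA
AdAddA
AdAddd
ddAAAd
[4] AddddA
dddddA
dddddd
ddAdAd
AdAdAd
dAAdAd
[5] AAddAA
AddddA
dddddd
dAdddA
ddAdAd
ddAdAd
[6] dAdAAd
dAddAd
dddddA
dddddd
dAAdAA
AdAdAd
[7] AAddAd
AdAAAA
dddddd
AdddAA
AAAdAA
Addddd
[8] ddAdAd
AdAAAd
dAdddd
dddAAd
dddAAd
ddAAAd
[9] dddddd
ddAdAA
dAdddA
ddAAAd
dddddA
ddAddA
[10] dddAAA
AdddAA
AAdddA
AdAAAA
ddAddA
dddddd
[11] AddAdd
dAdAdd
ddAddd
ddAAdd
AAAddA
dddAdA
[12] AddAdd
dAdAdd
dAdddd
AddAdd
AAdddA
dddAdA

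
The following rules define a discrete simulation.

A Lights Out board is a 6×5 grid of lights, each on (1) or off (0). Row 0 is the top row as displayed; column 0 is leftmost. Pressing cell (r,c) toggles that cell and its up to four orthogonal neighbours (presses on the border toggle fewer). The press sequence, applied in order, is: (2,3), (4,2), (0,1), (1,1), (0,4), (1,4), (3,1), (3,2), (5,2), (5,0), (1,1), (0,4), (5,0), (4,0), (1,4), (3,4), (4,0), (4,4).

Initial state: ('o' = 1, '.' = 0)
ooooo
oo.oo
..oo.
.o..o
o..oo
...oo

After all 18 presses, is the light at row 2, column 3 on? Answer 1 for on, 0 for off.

0

t=0: ooooo
oo.oo
..oo.
.o..o
o..oo
...oo
t=1: ooooo
oo..o
....o
.o.oo
o..oo
...oo
t=2: ooooo
oo..o
....o
.oooo
ooo.o
..ooo
t=3: ...oo
o...o
....o
.oooo
ooo.o
..ooo
t=4: .o.oo
.oo.o
.o..o
.oooo
ooo.o
..ooo
t=5: .o...
.oo..
.o..o
.oooo
ooo.o
..ooo
t=6: .o..o
.oooo
.o...
.oooo
ooo.o
..ooo
t=7: .o..o
.oooo
.....
o..oo
o.o.o
..ooo
t=8: .o..o
.oooo
..o..
ooo.o
o...o
..ooo
t=9: .o..o
.oooo
..o..
ooo.o
o.o.o
.o..o
t=10: .o..o
.oooo
..o..
ooo.o
..o.o
o...o
t=11: ....o
o..oo
.oo..
ooo.o
..o.o
o...o
t=12: ...o.
o..o.
.oo..
ooo.o
..o.o
o...o
t=13: ...o.
o..o.
.oo..
ooo.o
o.o.o
.o..o
t=14: ...o.
o..o.
.oo..
.oo.o
.oo.o
oo..o
t=15: ...oo
o...o
.oo.o
.oo.o
.oo.o
oo..o
t=16: ...oo
o...o
.oo..
.ooo.
.oo..
oo..o
t=17: ...oo
o...o
.oo..
oooo.
o.o..
.o..o
t=18: ...oo
o...o
.oo..
ooooo
o.ooo
.o...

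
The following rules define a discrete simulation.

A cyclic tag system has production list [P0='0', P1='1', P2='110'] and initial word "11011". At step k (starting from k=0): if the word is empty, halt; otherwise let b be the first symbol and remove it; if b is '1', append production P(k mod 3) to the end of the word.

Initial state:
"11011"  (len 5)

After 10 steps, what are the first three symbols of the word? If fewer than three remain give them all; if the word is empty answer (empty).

110

0) "11011"  (len 5)
1) "10110"  (len 5)
2) "01101"  (len 5)
3) "1101"  (len 4)
4) "1010"  (len 4)
5) "0101"  (len 4)
6) "101"  (len 3)
7) "010"  (len 3)
8) "10"  (len 2)
9) "0110"  (len 4)
10) "110"  (len 3)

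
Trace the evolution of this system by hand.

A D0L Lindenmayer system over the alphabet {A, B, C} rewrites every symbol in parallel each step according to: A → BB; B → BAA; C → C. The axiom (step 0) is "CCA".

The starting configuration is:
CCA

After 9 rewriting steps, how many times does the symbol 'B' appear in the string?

gen 0: CCA
gen 1: CCBB
gen 2: CCBAABAA
gen 3: CCBAABBBBBAABBBB
gen 4: CCBAABBBBBAABAABAABAABAABBBBBAABAABAABAA
gen 5: CCBAABBBBBAABAABAABAABAABBBBBAABBBBBAABBBBBAABBBBBAABBBBBAABAABAABAABAABBBBBAABBBBBAABBBBBAABBBB
gen 6: CCBAABBBBBAABAABAABAABAABBBBBAABBBBBAABBBBBAABBBBBAABBBBBA…ABAABBBBBAABAABAABAABAABBBBBAABAABAABAABAABBBBBAABAABAABAA  (len 248)
gen 7: CCBAABBBBBAABAABAABAABAABBBBBAABBBBBAABBBBBAABBBBBAABBBBBA…BBBBBAABBBBBAABBBBBAABAABAABAABAABBBBBAABBBBBAABBBBBAABBBB  (len 624)
gen 8: CCBAABBBBBAABAABAABAABAABBBBBAABBBBBAABBBBBAABBBBBAABBBBBA…ABAABBBBBAABAABAABAABAABBBBBAABAABAABAABAABBBBBAABAABAABAA  (len 1608)
gen 9: CCBAABBBBBAABAABAABAABAABBBBBAABBBBBAABBBBBAABBBBBAABBBBBA…BBBBBAABBBBBAABBBBBAABAABAABAABAABBBBBAABBBBBAABBBBBAABBBB  (len 4096)

2330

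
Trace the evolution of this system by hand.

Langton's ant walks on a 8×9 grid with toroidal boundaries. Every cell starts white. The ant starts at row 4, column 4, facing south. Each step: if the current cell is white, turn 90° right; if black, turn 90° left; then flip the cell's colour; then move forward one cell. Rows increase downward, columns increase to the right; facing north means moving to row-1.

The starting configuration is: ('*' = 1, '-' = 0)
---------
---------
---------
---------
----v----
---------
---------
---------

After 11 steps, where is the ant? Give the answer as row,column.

3,6

[0] ---------
---------
---------
---------
----v----
---------
---------
---------
[1] ---------
---------
---------
---------
---<*----
---------
---------
---------
[2] ---------
---------
---------
---^-----
---**----
---------
---------
---------
[3] ---------
---------
---------
---*>----
---**----
---------
---------
---------
[4] ---------
---------
---------
---**----
---*v----
---------
---------
---------
[5] ---------
---------
---------
---**----
---*->---
---------
---------
---------
[6] ---------
---------
---------
---**----
---*-*---
-----v---
---------
---------
[7] ---------
---------
---------
---**----
---*-*---
----<*---
---------
---------
[8] ---------
---------
---------
---**----
---*^*---
----**---
---------
---------
[9] ---------
---------
---------
---**----
---**>---
----**---
---------
---------
[10] ---------
---------
---------
---**^---
---**----
----**---
---------
---------
[11] ---------
---------
---------
---***>--
---**----
----**---
---------
---------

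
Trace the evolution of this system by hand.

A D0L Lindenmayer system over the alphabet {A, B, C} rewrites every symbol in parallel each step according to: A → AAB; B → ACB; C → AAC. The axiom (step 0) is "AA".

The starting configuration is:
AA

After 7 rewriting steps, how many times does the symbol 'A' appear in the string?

[0] AA
[1] AABAAB
[2] AABAABACBAABAABACB
[3] AABAABACBAABAABACBAABAACACBAABAABACBAABAABACBAABAACACB
[4] AABAABACBAABAABACBAABAACACBAABAABACBAABAABACBAABAACACBAABA…CACBAABAABACBAABAABACBAABAACACBAABAABACBAABAABAACAABAACACB  (len 162)
[5] AABAABACBAABAABACBAABAACACBAABAABACBAABAABACBAABAACACBAABA…CACBAABAABACBAABAABACBAABAABAACAABAABACBAABAABAACAABAACACB  (len 486)
[6] AABAABACBAABAABACBAABAACACBAABAABACBAABAABACBAABAACACBAABA…CACBAABAABACBAABAABACBAABAABAACAABAABACBAABAABAACAABAACACB  (len 1458)
[7] AABAABACBAABAABACBAABAACACBAABAABACBAABAABACBAABAACACBAABA…CACBAABAABACBAABAABACBAABAABAACAABAABACBAABAABAACAABAACACB  (len 4374)

2500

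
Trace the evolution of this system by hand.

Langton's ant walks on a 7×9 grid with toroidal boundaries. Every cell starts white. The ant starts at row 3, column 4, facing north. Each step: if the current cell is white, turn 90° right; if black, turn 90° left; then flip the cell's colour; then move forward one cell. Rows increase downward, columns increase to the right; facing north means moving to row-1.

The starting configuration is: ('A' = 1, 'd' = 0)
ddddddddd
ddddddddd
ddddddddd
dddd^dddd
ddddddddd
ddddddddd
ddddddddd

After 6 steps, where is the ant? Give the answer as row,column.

step 0: ddddddddd
ddddddddd
ddddddddd
dddd^dddd
ddddddddd
ddddddddd
ddddddddd
step 1: ddddddddd
ddddddddd
ddddddddd
ddddA>ddd
ddddddddd
ddddddddd
ddddddddd
step 2: ddddddddd
ddddddddd
ddddddddd
ddddAAddd
dddddvddd
ddddddddd
ddddddddd
step 3: ddddddddd
ddddddddd
ddddddddd
ddddAAddd
dddd<Addd
ddddddddd
ddddddddd
step 4: ddddddddd
ddddddddd
ddddddddd
dddd^Addd
ddddAAddd
ddddddddd
ddddddddd
step 5: ddddddddd
ddddddddd
ddddddddd
ddd<dAddd
ddddAAddd
ddddddddd
ddddddddd
step 6: ddddddddd
ddddddddd
ddd^ddddd
dddAdAddd
ddddAAddd
ddddddddd
ddddddddd

2,3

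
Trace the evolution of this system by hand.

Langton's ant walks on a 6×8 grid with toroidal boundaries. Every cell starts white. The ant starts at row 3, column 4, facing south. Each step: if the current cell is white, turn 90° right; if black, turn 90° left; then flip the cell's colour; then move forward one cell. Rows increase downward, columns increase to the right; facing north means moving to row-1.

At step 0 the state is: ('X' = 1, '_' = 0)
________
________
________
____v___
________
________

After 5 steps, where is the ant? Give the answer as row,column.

3,5

[0] ________
________
________
____v___
________
________
[1] ________
________
________
___<X___
________
________
[2] ________
________
___^____
___XX___
________
________
[3] ________
________
___X>___
___XX___
________
________
[4] ________
________
___XX___
___Xv___
________
________
[5] ________
________
___XX___
___X_>__
________
________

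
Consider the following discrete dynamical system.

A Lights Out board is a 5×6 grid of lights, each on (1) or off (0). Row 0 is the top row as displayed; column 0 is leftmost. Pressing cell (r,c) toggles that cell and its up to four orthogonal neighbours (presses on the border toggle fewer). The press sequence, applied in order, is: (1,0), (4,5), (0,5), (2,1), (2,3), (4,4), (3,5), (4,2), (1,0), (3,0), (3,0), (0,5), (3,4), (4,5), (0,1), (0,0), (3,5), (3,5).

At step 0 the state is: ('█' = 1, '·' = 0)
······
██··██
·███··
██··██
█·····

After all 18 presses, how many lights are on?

14

step 0: ······
██··██
·███··
██··██
█·····
step 1: █·····
····██
████··
██··██
█·····
step 2: █·····
····██
████··
██··█·
█···██
step 3: █···██
····█·
████··
██··█·
█···██
step 4: █···██
·█··█·
···█··
█···█·
█···██
step 5: █···██
·█·██·
··█·█·
█··██·
█···██
step 6: █···██
·█·██·
··█·█·
█··█··
█··█··
step 7: █···██
·█·██·
··█·██
█··███
█··█·█
step 8: █···██
·█·██·
··█·██
█·████
███··█
step 9: ····██
█··██·
█·█·██
█·████
███··█
step 10: ····██
█··██·
··█·██
·█████
·██··█
step 11: ····██
█··██·
█·█·██
█·████
███··█
step 12: ······
█··███
█·█·██
█·████
███··█
step 13: ······
█··███
█·█··█
█·█···
███·██
step 14: ······
█··███
█·█··█
█·█··█
███···
step 15: ███···
██·███
█·█··█
█·█··█
███···
step 16: ··█···
·█·███
█·█··█
█·█··█
███···
step 17: ··█···
·█·███
█·█···
█·█·█·
███··█
step 18: ··█···
·█·███
█·█··█
█·█··█
███···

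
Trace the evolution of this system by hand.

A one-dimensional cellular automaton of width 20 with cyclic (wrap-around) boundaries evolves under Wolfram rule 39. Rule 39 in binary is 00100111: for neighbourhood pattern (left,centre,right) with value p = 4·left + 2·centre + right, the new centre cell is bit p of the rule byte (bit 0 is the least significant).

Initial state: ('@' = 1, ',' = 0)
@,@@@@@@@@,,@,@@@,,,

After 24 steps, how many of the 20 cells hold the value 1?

11

t=0: @,@@@@@@@@,,@,@@@,,,
t=1: @@,,,,,,,,,@@@,,,,@@
t=2: ,,,@@@@@@@@,,,,@@@,,
t=3: @@@,,,,,,,,,@@@,,,,@
t=4: ,,,,@@@@@@@@,,,,@@@,
t=5: @@@@,,,,,,,,,@@@,,,,
t=6: ,,,,,@@@@@@@@,,,,@@@
t=7: ,@@@@,,,,,,,,,@@@,,,
t=8: @,,,,,@@@@@@@@,,,,@@
t=9: ,,@@@@,,,,,,,,,@@@,,
t=10: @@,,,,,@@@@@@@@,,,,@
t=11: ,,,@@@@,,,,,,,,,@@@,
t=12: @@@,,,,,@@@@@@@@,,,,
t=13: ,,,,@@@@,,,,,,,,,@@@
t=14: ,@@@,,,,,@@@@@@@@,,,
t=15: @,,,,@@@@,,,,,,,,,@@
t=16: ,,@@@,,,,,@@@@@@@@,,
t=17: @@,,,,@@@@,,,,,,,,,@
t=18: ,,,@@@,,,,,@@@@@@@@,
t=19: @@@,,,,@@@@,,,,,,,,,
t=20: ,,,,@@@,,,,,@@@@@@@@
t=21: ,@@@,,,,@@@@,,,,,,,,
t=22: @,,,,@@@,,,,,@@@@@@@
t=23: ,,@@@,,,,@@@@,,,,,,,
t=24: @@,,,,@@@,,,,,@@@@@@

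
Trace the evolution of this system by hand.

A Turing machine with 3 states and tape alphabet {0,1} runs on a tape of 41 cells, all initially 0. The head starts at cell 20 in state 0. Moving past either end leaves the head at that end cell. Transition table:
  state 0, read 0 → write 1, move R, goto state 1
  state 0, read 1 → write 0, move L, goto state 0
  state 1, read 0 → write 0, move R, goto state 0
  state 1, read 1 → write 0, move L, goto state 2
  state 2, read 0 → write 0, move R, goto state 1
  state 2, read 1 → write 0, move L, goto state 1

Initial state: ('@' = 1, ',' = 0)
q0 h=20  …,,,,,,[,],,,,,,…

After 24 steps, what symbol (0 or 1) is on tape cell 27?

0

[0] q0 h=20  …,,,,,,[,],,,,,,…
[1] q1 h=21  …,,,,,@[,],,,,,,…
[2] q0 h=22  …,,,,@,[,],,,,,,…
[3] q1 h=23  …,,,@,@[,],,,,,,…
[4] q0 h=24  …,,@,@,[,],,,,,,…
[5] q1 h=25  …,@,@,@[,],,,,,,…
[6] q0 h=26  …@,@,@,[,],,,,,,…
[7] q1 h=27  …,@,@,@[,],,,,,,…
[8] q0 h=28  …@,@,@,[,],,,,,,…
[9] q1 h=29  …,@,@,@[,],,,,,,…
[10] q0 h=30  …@,@,@,[,],,,,,,…
[11] q1 h=31  …,@,@,@[,],,,,,,…
[12] q0 h=32  …@,@,@,[,],,,,,,…
[13] q1 h=33  …,@,@,@[,],,,,,,…
[14] q0 h=34  …@,@,@,[,],,,,,,|
[15] q1 h=35  …,@,@,@[,],,,,,|
[16] q0 h=36  …@,@,@,[,],,,,|
[17] q1 h=37  …,@,@,@[,],,,|
[18] q0 h=38  …@,@,@,[,],,|
[19] q1 h=39  …,@,@,@[,],|
[20] q0 h=40  …@,@,@,[,]|
[21] q1 h=40  …@,@,@,[@]|
[22] q2 h=39  …,@,@,@[,],|
[23] q1 h=40  …@,@,@,[,]|
[24] q0 h=40  …@,@,@,[,]|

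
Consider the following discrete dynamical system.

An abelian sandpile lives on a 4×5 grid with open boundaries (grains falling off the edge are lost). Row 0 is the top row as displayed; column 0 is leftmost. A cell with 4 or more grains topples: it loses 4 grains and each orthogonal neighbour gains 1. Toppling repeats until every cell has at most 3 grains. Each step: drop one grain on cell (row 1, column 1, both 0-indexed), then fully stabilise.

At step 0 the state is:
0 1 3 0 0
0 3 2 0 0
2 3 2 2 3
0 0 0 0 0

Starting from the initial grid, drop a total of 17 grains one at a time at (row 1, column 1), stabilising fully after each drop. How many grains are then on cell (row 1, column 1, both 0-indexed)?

0) 0 1 3 0 0
0 3 2 0 0
2 3 2 2 3
0 0 0 0 0
1) 0 2 3 0 0
1 1 3 0 0
3 0 3 2 3
0 1 0 0 0
2) 0 2 3 0 0
1 2 3 0 0
3 0 3 2 3
0 1 0 0 0
3) 0 2 3 0 0
1 3 3 0 0
3 0 3 2 3
0 1 0 0 0
4) 1 0 1 1 0
2 2 2 1 0
3 2 0 3 3
0 1 1 0 0
5) 1 0 1 1 0
2 3 2 1 0
3 2 0 3 3
0 1 1 0 0
6) 1 1 1 1 0
3 0 3 1 0
3 3 0 3 3
0 1 1 0 0
7) 1 1 1 1 0
3 1 3 1 0
3 3 0 3 3
0 1 1 0 0
8) 1 1 1 1 0
3 2 3 1 0
3 3 0 3 3
0 1 1 0 0
9) 1 1 1 1 0
3 3 3 1 0
3 3 0 3 3
0 1 1 0 0
10) 2 2 2 1 0
1 3 0 2 0
1 1 2 3 3
1 2 1 0 0
11) 2 3 2 1 0
2 0 1 2 0
1 2 2 3 3
1 2 1 0 0
12) 2 3 2 1 0
2 1 1 2 0
1 2 2 3 3
1 2 1 0 0
13) 2 3 2 1 0
2 2 1 2 0
1 2 2 3 3
1 2 1 0 0
14) 2 3 2 1 0
2 3 1 2 0
1 2 2 3 3
1 2 1 0 0
15) 3 0 3 1 0
3 1 2 2 0
1 3 2 3 3
1 2 1 0 0
16) 3 0 3 1 0
3 2 2 2 0
1 3 2 3 3
1 2 1 0 0
17) 3 0 3 1 0
3 3 2 2 0
1 3 2 3 3
1 2 1 0 0

3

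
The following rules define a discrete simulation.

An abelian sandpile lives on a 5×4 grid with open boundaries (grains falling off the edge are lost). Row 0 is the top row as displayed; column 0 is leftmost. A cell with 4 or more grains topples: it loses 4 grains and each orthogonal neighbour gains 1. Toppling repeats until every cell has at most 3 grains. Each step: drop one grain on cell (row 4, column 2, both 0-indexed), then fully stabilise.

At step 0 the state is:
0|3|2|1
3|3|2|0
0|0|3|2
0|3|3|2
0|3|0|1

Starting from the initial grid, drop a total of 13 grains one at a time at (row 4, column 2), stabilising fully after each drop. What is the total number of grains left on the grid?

gen 0: 0|3|2|1
3|3|2|0
0|0|3|2
0|3|3|2
0|3|0|1
gen 1: 0|3|2|1
3|3|2|0
0|0|3|2
0|3|3|2
0|3|1|1
gen 2: 0|3|2|1
3|3|2|0
0|0|3|2
0|3|3|2
0|3|2|1
gen 3: 0|3|2|1
3|3|2|0
0|0|3|2
0|3|3|2
0|3|3|1
gen 4: 0|3|2|1
3|3|3|0
0|2|0|3
1|1|2|3
1|1|2|2
gen 5: 0|3|2|1
3|3|3|0
0|2|0|3
1|1|2|3
1|1|3|2
gen 6: 0|3|2|1
3|3|3|0
0|2|0|3
1|1|3|3
1|2|0|3
gen 7: 0|3|2|1
3|3|3|0
0|2|0|3
1|1|3|3
1|2|1|3
gen 8: 0|3|2|1
3|3|3|0
0|2|0|3
1|1|3|3
1|2|2|3
gen 9: 0|3|2|1
3|3|3|0
0|2|0|3
1|1|3|3
1|2|3|3
gen 10: 0|3|2|1
3|3|3|1
0|2|2|0
1|2|1|2
1|3|2|1
gen 11: 0|3|2|1
3|3|3|1
0|2|2|0
1|2|1|2
1|3|3|1
gen 12: 0|3|2|1
3|3|3|1
0|2|2|0
1|3|2|2
2|0|1|2
gen 13: 0|3|2|1
3|3|3|1
0|2|2|0
1|3|2|2
2|0|2|2

34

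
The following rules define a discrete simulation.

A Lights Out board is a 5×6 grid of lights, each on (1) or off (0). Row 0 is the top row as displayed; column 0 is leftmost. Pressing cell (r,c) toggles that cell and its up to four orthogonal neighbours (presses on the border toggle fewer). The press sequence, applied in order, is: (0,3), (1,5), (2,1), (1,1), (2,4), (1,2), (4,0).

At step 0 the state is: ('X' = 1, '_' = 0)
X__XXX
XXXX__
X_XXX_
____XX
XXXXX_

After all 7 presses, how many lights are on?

[0] X__XXX
XXXX__
X_XXX_
____XX
XXXXX_
[1] X_X__X
XXX___
X_XXX_
____XX
XXXXX_
[2] X_X___
XXX_XX
X_XXXX
____XX
XXXXX_
[3] X_X___
X_X_XX
_X_XXX
_X__XX
XXXXX_
[4] XXX___
_X__XX
___XXX
_X__XX
XXXXX_
[5] XXX___
_X___X
______
_X___X
XXXXX_
[6] XX____
__XX_X
__X___
_X___X
XXXXX_
[7] XX____
__XX_X
__X___
XX___X
__XXX_

12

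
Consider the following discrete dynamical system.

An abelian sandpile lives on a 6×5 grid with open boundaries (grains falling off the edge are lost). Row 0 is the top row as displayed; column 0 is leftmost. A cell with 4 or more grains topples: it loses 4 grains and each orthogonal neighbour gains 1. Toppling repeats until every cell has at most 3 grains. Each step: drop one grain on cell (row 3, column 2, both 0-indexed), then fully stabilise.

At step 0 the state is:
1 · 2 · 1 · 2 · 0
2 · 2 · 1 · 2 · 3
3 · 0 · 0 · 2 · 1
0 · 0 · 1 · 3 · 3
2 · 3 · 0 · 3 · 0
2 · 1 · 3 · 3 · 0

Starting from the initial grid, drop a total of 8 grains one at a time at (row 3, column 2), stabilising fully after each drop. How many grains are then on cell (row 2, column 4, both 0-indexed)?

2

0) 1 · 2 · 1 · 2 · 0
2 · 2 · 1 · 2 · 3
3 · 0 · 0 · 2 · 1
0 · 0 · 1 · 3 · 3
2 · 3 · 0 · 3 · 0
2 · 1 · 3 · 3 · 0
1) 1 · 2 · 1 · 2 · 0
2 · 2 · 1 · 2 · 3
3 · 0 · 0 · 2 · 1
0 · 0 · 2 · 3 · 3
2 · 3 · 0 · 3 · 0
2 · 1 · 3 · 3 · 0
2) 1 · 2 · 1 · 2 · 0
2 · 2 · 1 · 2 · 3
3 · 0 · 0 · 2 · 1
0 · 0 · 3 · 3 · 3
2 · 3 · 0 · 3 · 0
2 · 1 · 3 · 3 · 0
3) 1 · 2 · 1 · 2 · 0
2 · 2 · 1 · 2 · 3
3 · 0 · 1 · 3 · 2
0 · 1 · 1 · 2 · 0
2 · 3 · 3 · 1 · 2
2 · 2 · 0 · 1 · 1
4) 1 · 2 · 1 · 2 · 0
2 · 2 · 1 · 2 · 3
3 · 0 · 1 · 3 · 2
0 · 1 · 2 · 2 · 0
2 · 3 · 3 · 1 · 2
2 · 2 · 0 · 1 · 1
5) 1 · 2 · 1 · 2 · 0
2 · 2 · 1 · 2 · 3
3 · 0 · 1 · 3 · 2
0 · 1 · 3 · 2 · 0
2 · 3 · 3 · 1 · 2
2 · 2 · 0 · 1 · 1
6) 1 · 2 · 1 · 2 · 0
2 · 2 · 1 · 2 · 3
3 · 0 · 2 · 3 · 2
0 · 3 · 1 · 3 · 0
3 · 0 · 1 · 2 · 2
2 · 3 · 1 · 1 · 1
7) 1 · 2 · 1 · 2 · 0
2 · 2 · 1 · 2 · 3
3 · 0 · 2 · 3 · 2
0 · 3 · 2 · 3 · 0
3 · 0 · 1 · 2 · 2
2 · 3 · 1 · 1 · 1
8) 1 · 2 · 1 · 2 · 0
2 · 2 · 1 · 2 · 3
3 · 0 · 2 · 3 · 2
0 · 3 · 3 · 3 · 0
3 · 0 · 1 · 2 · 2
2 · 3 · 1 · 1 · 1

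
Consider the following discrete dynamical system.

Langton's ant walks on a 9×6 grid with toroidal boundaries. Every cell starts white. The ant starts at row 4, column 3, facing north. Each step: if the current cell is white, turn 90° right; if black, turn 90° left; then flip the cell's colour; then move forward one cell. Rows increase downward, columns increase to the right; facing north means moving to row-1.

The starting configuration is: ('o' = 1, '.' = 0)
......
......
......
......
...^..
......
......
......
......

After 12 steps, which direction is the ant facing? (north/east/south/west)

north

0) ......
......
......
......
...^..
......
......
......
......
1) ......
......
......
......
...o>.
......
......
......
......
2) ......
......
......
......
...oo.
....v.
......
......
......
3) ......
......
......
......
...oo.
...<o.
......
......
......
4) ......
......
......
......
...^o.
...oo.
......
......
......
5) ......
......
......
......
..<.o.
...oo.
......
......
......
6) ......
......
......
..^...
..o.o.
...oo.
......
......
......
7) ......
......
......
..o>..
..o.o.
...oo.
......
......
......
8) ......
......
......
..oo..
..ovo.
...oo.
......
......
......
9) ......
......
......
..oo..
..<oo.
...oo.
......
......
......
10) ......
......
......
..oo..
...oo.
..voo.
......
......
......
11) ......
......
......
..oo..
...oo.
.<ooo.
......
......
......
12) ......
......
......
..oo..
.^.oo.
.oooo.
......
......
......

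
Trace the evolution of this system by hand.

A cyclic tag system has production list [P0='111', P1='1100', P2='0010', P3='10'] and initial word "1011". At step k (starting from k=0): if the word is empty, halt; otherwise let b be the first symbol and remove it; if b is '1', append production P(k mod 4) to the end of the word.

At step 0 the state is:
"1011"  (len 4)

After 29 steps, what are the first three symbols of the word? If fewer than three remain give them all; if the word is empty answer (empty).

gen 0: "1011"  (len 4)
gen 1: "011111"  (len 6)
gen 2: "11111"  (len 5)
gen 3: "11110010"  (len 8)
gen 4: "111001010"  (len 9)
gen 5: "11001010111"  (len 11)
gen 6: "10010101111100"  (len 14)
gen 7: "00101011111000010"  (len 17)
gen 8: "0101011111000010"  (len 16)
gen 9: "101011111000010"  (len 15)
gen 10: "010111110000101100"  (len 18)
gen 11: "10111110000101100"  (len 17)
gen 12: "011111000010110010"  (len 18)
gen 13: "11111000010110010"  (len 17)
gen 14: "11110000101100101100"  (len 20)
gen 15: "11100001011001011000010"  (len 23)
gen 16: "110000101100101100001010"  (len 24)
gen 17: "10000101100101100001010111"  (len 26)
gen 18: "00001011001011000010101111100"  (len 29)
gen 19: "0001011001011000010101111100"  (len 28)
gen 20: "001011001011000010101111100"  (len 27)
gen 21: "01011001011000010101111100"  (len 26)
gen 22: "1011001011000010101111100"  (len 25)
gen 23: "0110010110000101011111000010"  (len 28)
gen 24: "110010110000101011111000010"  (len 27)
gen 25: "10010110000101011111000010111"  (len 29)
gen 26: "00101100001010111110000101111100"  (len 32)
gen 27: "0101100001010111110000101111100"  (len 31)
gen 28: "101100001010111110000101111100"  (len 30)
gen 29: "01100001010111110000101111100111"  (len 32)

011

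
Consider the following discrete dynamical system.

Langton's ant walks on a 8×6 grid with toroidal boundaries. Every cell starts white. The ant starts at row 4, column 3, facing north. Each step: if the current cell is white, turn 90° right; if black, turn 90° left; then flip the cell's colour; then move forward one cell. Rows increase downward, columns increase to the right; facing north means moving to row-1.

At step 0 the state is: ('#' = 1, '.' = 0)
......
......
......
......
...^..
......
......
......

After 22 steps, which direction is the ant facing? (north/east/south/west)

north

0) ......
......
......
......
...^..
......
......
......
1) ......
......
......
......
...#>.
......
......
......
2) ......
......
......
......
...##.
....v.
......
......
3) ......
......
......
......
...##.
...<#.
......
......
4) ......
......
......
......
...^#.
...##.
......
......
5) ......
......
......
......
..<.#.
...##.
......
......
6) ......
......
......
..^...
..#.#.
...##.
......
......
7) ......
......
......
..#>..
..#.#.
...##.
......
......
8) ......
......
......
..##..
..#v#.
...##.
......
......
9) ......
......
......
..##..
..<##.
...##.
......
......
10) ......
......
......
..##..
...##.
..v##.
......
......
11) ......
......
......
..##..
...##.
.<###.
......
......
12) ......
......
......
..##..
.^.##.
.####.
......
......
13) ......
......
......
..##..
.#>##.
.####.
......
......
14) ......
......
......
..##..
.####.
.#v##.
......
......
15) ......
......
......
..##..
.####.
.#.>#.
......
......
16) ......
......
......
..##..
.##^#.
.#..#.
......
......
17) ......
......
......
..##..
.#<.#.
.#..#.
......
......
18) ......
......
......
..##..
.#..#.
.#v.#.
......
......
19) ......
......
......
..##..
.#..#.
.<#.#.
......
......
20) ......
......
......
..##..
.#..#.
..#.#.
.v....
......
21) ......
......
......
..##..
.#..#.
..#.#.
<#....
......
22) ......
......
......
..##..
.#..#.
^.#.#.
##....
......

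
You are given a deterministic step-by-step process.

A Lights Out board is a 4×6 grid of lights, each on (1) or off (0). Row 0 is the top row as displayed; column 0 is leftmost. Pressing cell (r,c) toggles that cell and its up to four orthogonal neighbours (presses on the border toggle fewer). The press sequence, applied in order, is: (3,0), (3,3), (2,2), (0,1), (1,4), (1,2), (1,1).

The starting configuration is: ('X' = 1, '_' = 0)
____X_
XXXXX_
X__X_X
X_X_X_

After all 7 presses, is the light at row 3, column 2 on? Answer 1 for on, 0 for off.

[0] ____X_
XXXXX_
X__X_X
X_X_X_
[1] ____X_
XXXXX_
___X_X
_XX_X_
[2] ____X_
XXXXX_
_____X
_X_X__
[3] ____X_
XX_XX_
_XXX_X
_XXX__
[4] XXX_X_
X__XX_
_XXX_X
_XXX__
[5] XXX___
X____X
_XXXXX
_XXX__
[6] XX____
XXXX_X
_X_XXX
_XXX__
[7] X_____
___X_X
___XXX
_XXX__

1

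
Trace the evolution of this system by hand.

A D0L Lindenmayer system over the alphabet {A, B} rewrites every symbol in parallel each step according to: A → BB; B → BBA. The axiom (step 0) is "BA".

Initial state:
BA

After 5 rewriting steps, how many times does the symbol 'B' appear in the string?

t=0: BA
t=1: BBABB
t=2: BBABBABBBBABBA
t=3: BBABBABBBBABBABBBBABBABBABBABBBBABBABB
t=4: BBABBABBBBABBABBBBABBABBABBABBBBABBABBBBABBABBABBABBBBABBABBBBABBABBBBABBABBBBABBABBABBABBBBABBABBBBABBA
t=5: BBABBABBBBABBABBBBABBABBABBABBBBABBABBBBABBABBABBABBBBABBA…ABBABBBBABBABBBBABBABBABBABBBBABBABBBBABBABBABBABBBBABBABB  (len 284)

208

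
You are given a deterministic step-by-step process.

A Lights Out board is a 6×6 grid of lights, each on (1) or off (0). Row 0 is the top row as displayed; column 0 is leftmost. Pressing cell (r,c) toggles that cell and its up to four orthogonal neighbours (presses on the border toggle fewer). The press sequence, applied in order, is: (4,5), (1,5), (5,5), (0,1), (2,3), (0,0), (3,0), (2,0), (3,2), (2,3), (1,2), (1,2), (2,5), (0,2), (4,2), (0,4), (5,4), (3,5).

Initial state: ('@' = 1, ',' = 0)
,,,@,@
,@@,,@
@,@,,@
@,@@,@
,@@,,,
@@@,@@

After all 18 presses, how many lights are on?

gen 0: ,,,@,@
,@@,,@
@,@,,@
@,@@,@
,@@,,,
@@@,@@
gen 1: ,,,@,@
,@@,,@
@,@,,@
@,@@,,
,@@,@@
@@@,@,
gen 2: ,,,@,,
,@@,@,
@,@,,,
@,@@,,
,@@,@@
@@@,@,
gen 3: ,,,@,,
,@@,@,
@,@,,,
@,@@,,
,@@,@,
@@@,,@
gen 4: @@@@,,
,,@,@,
@,@,,,
@,@@,,
,@@,@,
@@@,,@
gen 5: @@@@,,
,,@@@,
@,,@@,
@,@,,,
,@@,@,
@@@,,@
gen 6: ,,@@,,
@,@@@,
@,,@@,
@,@,,,
,@@,@,
@@@,,@
gen 7: ,,@@,,
@,@@@,
,,,@@,
,@@,,,
@@@,@,
@@@,,@
gen 8: ,,@@,,
,,@@@,
@@,@@,
@@@,,,
@@@,@,
@@@,,@
gen 9: ,,@@,,
,,@@@,
@@@@@,
@,,@,,
@@,,@,
@@@,,@
gen 10: ,,@@,,
,,@,@,
@@,,,,
@,,,,,
@@,,@,
@@@,,@
gen 11: ,,,@,,
,@,@@,
@@@,,,
@,,,,,
@@,,@,
@@@,,@
gen 12: ,,@@,,
,,@,@,
@@,,,,
@,,,,,
@@,,@,
@@@,,@
gen 13: ,,@@,,
,,@,@@
@@,,@@
@,,,,@
@@,,@,
@@@,,@
gen 14: ,@,,,,
,,,,@@
@@,,@@
@,,,,@
@@,,@,
@@@,,@
gen 15: ,@,,,,
,,,,@@
@@,,@@
@,@,,@
@,@@@,
@@,,,@
gen 16: ,@,@@@
,,,,,@
@@,,@@
@,@,,@
@,@@@,
@@,,,@
gen 17: ,@,@@@
,,,,,@
@@,,@@
@,@,,@
@,@@,,
@@,@@,
gen 18: ,@,@@@
,,,,,@
@@,,@,
@,@,@,
@,@@,@
@@,@@,

19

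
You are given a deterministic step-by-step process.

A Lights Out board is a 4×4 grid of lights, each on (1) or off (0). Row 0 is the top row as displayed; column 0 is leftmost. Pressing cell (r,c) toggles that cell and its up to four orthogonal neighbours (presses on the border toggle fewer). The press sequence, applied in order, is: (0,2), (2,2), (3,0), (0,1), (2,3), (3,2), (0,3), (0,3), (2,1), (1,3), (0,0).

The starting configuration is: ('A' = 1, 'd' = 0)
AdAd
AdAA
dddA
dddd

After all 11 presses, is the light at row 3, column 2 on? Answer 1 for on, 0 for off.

k=0  AdAd
AdAA
dddA
dddd
k=1  AAdA
AddA
dddA
dddd
k=2  AAdA
AdAA
dAAd
ddAd
k=3  AAdA
AdAA
AAAd
AAAd
k=4  ddAA
AAAA
AAAd
AAAd
k=5  ddAA
AAAd
AAdA
AAAA
k=6  ddAA
AAAd
AAAA
Addd
k=7  dddd
AAAA
AAAA
Addd
k=8  ddAA
AAAd
AAAA
Addd
k=9  ddAA
AdAd
dddA
AAdd
k=10  ddAd
AddA
dddd
AAdd
k=11  AAAd
dddA
dddd
AAdd

0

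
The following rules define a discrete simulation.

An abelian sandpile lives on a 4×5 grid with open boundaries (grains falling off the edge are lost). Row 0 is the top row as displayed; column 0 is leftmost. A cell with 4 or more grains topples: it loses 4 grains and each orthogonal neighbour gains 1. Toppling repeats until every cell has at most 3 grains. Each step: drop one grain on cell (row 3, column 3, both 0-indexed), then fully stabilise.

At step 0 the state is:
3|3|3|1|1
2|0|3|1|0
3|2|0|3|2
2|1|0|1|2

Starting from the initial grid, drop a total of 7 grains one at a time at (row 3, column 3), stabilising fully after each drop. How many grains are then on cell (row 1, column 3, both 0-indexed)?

k=0  3|3|3|1|1
2|0|3|1|0
3|2|0|3|2
2|1|0|1|2
k=1  3|3|3|1|1
2|0|3|1|0
3|2|0|3|2
2|1|0|2|2
k=2  3|3|3|1|1
2|0|3|1|0
3|2|0|3|2
2|1|0|3|2
k=3  3|3|3|1|1
2|0|3|2|0
3|2|1|0|3
2|1|1|1|3
k=4  3|3|3|1|1
2|0|3|2|0
3|2|1|0|3
2|1|1|2|3
k=5  3|3|3|1|1
2|0|3|2|0
3|2|1|0|3
2|1|1|3|3
k=6  3|3|3|1|1
2|0|3|2|1
3|2|1|2|0
2|1|2|1|1
k=7  3|3|3|1|1
2|0|3|2|1
3|2|1|2|0
2|1|2|2|1

2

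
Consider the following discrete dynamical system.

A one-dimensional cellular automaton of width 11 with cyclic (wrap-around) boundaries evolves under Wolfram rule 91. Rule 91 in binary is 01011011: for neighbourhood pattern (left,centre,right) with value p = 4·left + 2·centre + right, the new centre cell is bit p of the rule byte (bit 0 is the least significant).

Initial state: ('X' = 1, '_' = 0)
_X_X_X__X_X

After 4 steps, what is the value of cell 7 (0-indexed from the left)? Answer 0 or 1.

1

gen 0: _X_X_X__X_X
gen 1: ______XX___
gen 2: XXXXXXXXXXX
gen 3: ___________
gen 4: XXXXXXXXXXX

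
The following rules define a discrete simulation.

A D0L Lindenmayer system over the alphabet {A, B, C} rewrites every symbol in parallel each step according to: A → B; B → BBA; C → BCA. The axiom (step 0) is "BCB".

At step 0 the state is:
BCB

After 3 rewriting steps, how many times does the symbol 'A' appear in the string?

15

gen 0: BCB
gen 1: BBABCABBA
gen 2: BBABBABBBABCABBBABBAB
gen 3: BBABBABBBABBABBBABBABBABBBABCABBBABBABBABBBABBABBBA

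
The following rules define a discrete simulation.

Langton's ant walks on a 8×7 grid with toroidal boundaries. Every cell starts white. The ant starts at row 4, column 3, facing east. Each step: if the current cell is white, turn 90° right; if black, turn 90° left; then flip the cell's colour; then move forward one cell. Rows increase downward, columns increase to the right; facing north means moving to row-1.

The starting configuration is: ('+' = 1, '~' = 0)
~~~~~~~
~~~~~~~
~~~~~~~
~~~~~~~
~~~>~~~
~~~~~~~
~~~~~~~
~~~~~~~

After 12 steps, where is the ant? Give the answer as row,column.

2,3

step 0: ~~~~~~~
~~~~~~~
~~~~~~~
~~~~~~~
~~~>~~~
~~~~~~~
~~~~~~~
~~~~~~~
step 1: ~~~~~~~
~~~~~~~
~~~~~~~
~~~~~~~
~~~+~~~
~~~v~~~
~~~~~~~
~~~~~~~
step 2: ~~~~~~~
~~~~~~~
~~~~~~~
~~~~~~~
~~~+~~~
~~<+~~~
~~~~~~~
~~~~~~~
step 3: ~~~~~~~
~~~~~~~
~~~~~~~
~~~~~~~
~~^+~~~
~~++~~~
~~~~~~~
~~~~~~~
step 4: ~~~~~~~
~~~~~~~
~~~~~~~
~~~~~~~
~~+>~~~
~~++~~~
~~~~~~~
~~~~~~~
step 5: ~~~~~~~
~~~~~~~
~~~~~~~
~~~^~~~
~~+~~~~
~~++~~~
~~~~~~~
~~~~~~~
step 6: ~~~~~~~
~~~~~~~
~~~~~~~
~~~+>~~
~~+~~~~
~~++~~~
~~~~~~~
~~~~~~~
step 7: ~~~~~~~
~~~~~~~
~~~~~~~
~~~++~~
~~+~v~~
~~++~~~
~~~~~~~
~~~~~~~
step 8: ~~~~~~~
~~~~~~~
~~~~~~~
~~~++~~
~~+<+~~
~~++~~~
~~~~~~~
~~~~~~~
step 9: ~~~~~~~
~~~~~~~
~~~~~~~
~~~^+~~
~~+++~~
~~++~~~
~~~~~~~
~~~~~~~
step 10: ~~~~~~~
~~~~~~~
~~~~~~~
~~<~+~~
~~+++~~
~~++~~~
~~~~~~~
~~~~~~~
step 11: ~~~~~~~
~~~~~~~
~~^~~~~
~~+~+~~
~~+++~~
~~++~~~
~~~~~~~
~~~~~~~
step 12: ~~~~~~~
~~~~~~~
~~+>~~~
~~+~+~~
~~+++~~
~~++~~~
~~~~~~~
~~~~~~~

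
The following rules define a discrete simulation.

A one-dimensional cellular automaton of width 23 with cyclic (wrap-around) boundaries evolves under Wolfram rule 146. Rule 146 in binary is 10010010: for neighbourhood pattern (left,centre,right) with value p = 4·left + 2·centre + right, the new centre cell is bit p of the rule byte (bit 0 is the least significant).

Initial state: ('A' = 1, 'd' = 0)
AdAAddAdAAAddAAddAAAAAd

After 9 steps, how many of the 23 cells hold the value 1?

4

t=0: AdAAddAdAAAddAAddAAAAAd
t=1: ddddAAdddAdAAddAAdAAAdd
t=2: dddAddAdAddddAAddddAdAd
t=3: ddAdAAdddAddAddAddAdddA
t=4: AAddddAdAdAAdAAdAAdAdAd
t=5: ddAddAddddddddddddddddd
t=6: dAdAAdAdddddddddddddddd
t=7: AddddddAddddddddddddddd
t=8: dAddddAdAdddddddddddddA
t=9: ddAddAdddAdddddddddddAd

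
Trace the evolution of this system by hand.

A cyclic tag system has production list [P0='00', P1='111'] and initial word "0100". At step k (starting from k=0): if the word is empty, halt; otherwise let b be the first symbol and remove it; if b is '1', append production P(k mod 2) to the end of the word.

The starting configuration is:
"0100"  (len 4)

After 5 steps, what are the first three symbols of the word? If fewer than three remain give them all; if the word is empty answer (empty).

110

step 0: "0100"  (len 4)
step 1: "100"  (len 3)
step 2: "00111"  (len 5)
step 3: "0111"  (len 4)
step 4: "111"  (len 3)
step 5: "1100"  (len 4)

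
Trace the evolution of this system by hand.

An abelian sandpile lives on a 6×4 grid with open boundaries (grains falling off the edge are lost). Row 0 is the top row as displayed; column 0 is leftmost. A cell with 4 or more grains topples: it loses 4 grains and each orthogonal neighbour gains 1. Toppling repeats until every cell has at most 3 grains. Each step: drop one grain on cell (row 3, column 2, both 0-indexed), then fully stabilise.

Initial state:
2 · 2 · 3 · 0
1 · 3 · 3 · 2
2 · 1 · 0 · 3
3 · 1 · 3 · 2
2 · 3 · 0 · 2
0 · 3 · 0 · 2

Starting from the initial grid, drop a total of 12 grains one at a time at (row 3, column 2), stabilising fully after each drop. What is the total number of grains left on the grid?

step 0: 2 · 2 · 3 · 0
1 · 3 · 3 · 2
2 · 1 · 0 · 3
3 · 1 · 3 · 2
2 · 3 · 0 · 2
0 · 3 · 0 · 2
step 1: 2 · 2 · 3 · 0
1 · 3 · 3 · 2
2 · 1 · 1 · 3
3 · 2 · 0 · 3
2 · 3 · 1 · 2
0 · 3 · 0 · 2
step 2: 2 · 2 · 3 · 0
1 · 3 · 3 · 2
2 · 1 · 1 · 3
3 · 2 · 1 · 3
2 · 3 · 1 · 2
0 · 3 · 0 · 2
step 3: 2 · 2 · 3 · 0
1 · 3 · 3 · 2
2 · 1 · 1 · 3
3 · 2 · 2 · 3
2 · 3 · 1 · 2
0 · 3 · 0 · 2
step 4: 2 · 2 · 3 · 0
1 · 3 · 3 · 2
2 · 1 · 1 · 3
3 · 2 · 3 · 3
2 · 3 · 1 · 2
0 · 3 · 0 · 2
step 5: 2 · 2 · 3 · 0
1 · 3 · 3 · 3
2 · 1 · 3 · 0
3 · 3 · 1 · 1
2 · 3 · 2 · 3
0 · 3 · 0 · 2
step 6: 2 · 2 · 3 · 0
1 · 3 · 3 · 3
2 · 1 · 3 · 0
3 · 3 · 2 · 1
2 · 3 · 2 · 3
0 · 3 · 0 · 2
step 7: 2 · 2 · 3 · 0
1 · 3 · 3 · 3
2 · 1 · 3 · 0
3 · 3 · 3 · 1
2 · 3 · 2 · 3
0 · 3 · 0 · 2
step 8: 3 · 0 · 1 · 2
3 · 2 · 3 · 0
0 · 1 · 2 · 2
2 · 3 · 3 · 3
0 · 3 · 1 · 0
2 · 0 · 2 · 3
step 9: 3 · 0 · 1 · 2
3 · 2 · 3 · 0
0 · 2 · 3 · 3
3 · 1 · 2 · 0
1 · 0 · 3 · 1
2 · 1 · 2 · 3
step 10: 3 · 0 · 1 · 2
3 · 2 · 3 · 0
0 · 2 · 3 · 3
3 · 1 · 3 · 0
1 · 0 · 3 · 1
2 · 1 · 2 · 3
step 11: 3 · 0 · 2 · 2
3 · 3 · 0 · 2
0 · 3 · 2 · 0
3 · 2 · 2 · 2
1 · 1 · 0 · 2
2 · 1 · 3 · 3
step 12: 3 · 0 · 2 · 2
3 · 3 · 0 · 2
0 · 3 · 2 · 0
3 · 2 · 3 · 2
1 · 1 · 0 · 2
2 · 1 · 3 · 3

43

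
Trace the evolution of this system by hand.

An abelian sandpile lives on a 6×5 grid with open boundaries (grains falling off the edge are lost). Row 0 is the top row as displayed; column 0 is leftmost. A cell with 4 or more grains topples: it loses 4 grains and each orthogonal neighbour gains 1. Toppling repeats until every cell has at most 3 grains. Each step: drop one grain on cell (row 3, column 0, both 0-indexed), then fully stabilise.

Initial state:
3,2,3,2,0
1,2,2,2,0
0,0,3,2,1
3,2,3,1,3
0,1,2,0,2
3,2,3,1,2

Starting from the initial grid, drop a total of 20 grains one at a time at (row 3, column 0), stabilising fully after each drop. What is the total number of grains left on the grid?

[0] 3,2,3,2,0
1,2,2,2,0
0,0,3,2,1
3,2,3,1,3
0,1,2,0,2
3,2,3,1,2
[1] 3,2,3,2,0
1,2,2,2,0
1,0,3,2,1
0,3,3,1,3
1,1,2,0,2
3,2,3,1,2
[2] 3,2,3,2,0
1,2,2,2,0
1,0,3,2,1
1,3,3,1,3
1,1,2,0,2
3,2,3,1,2
[3] 3,2,3,2,0
1,2,2,2,0
1,0,3,2,1
2,3,3,1,3
1,1,2,0,2
3,2,3,1,2
[4] 3,2,3,2,0
1,2,2,2,0
1,0,3,2,1
3,3,3,1,3
1,1,2,0,2
3,2,3,1,2
[5] 3,2,3,2,0
1,2,3,2,0
2,2,0,3,1
1,1,1,2,3
2,2,3,0,2
3,2,3,1,2
[6] 3,2,3,2,0
1,2,3,2,0
2,2,0,3,1
2,1,1,2,3
2,2,3,0,2
3,2,3,1,2
[7] 3,2,3,2,0
1,2,3,2,0
2,2,0,3,1
3,1,1,2,3
2,2,3,0,2
3,2,3,1,2
[8] 3,2,3,2,0
1,2,3,2,0
3,2,0,3,1
0,2,1,2,3
3,2,3,0,2
3,2,3,1,2
[9] 3,2,3,2,0
1,2,3,2,0
3,2,0,3,1
1,2,1,2,3
3,2,3,0,2
3,2,3,1,2
[10] 3,2,3,2,0
1,2,3,2,0
3,2,0,3,1
2,2,1,2,3
3,2,3,0,2
3,2,3,1,2
[11] 3,2,3,2,0
1,2,3,2,0
3,2,0,3,1
3,2,1,2,3
3,2,3,0,2
3,2,3,1,2
[12] 3,2,3,2,0
2,2,3,2,0
0,3,0,3,1
2,3,1,2,3
1,3,3,0,2
0,3,3,1,2
[13] 3,2,3,2,0
2,2,3,2,0
0,3,0,3,1
3,3,1,2,3
1,3,3,0,2
0,3,3,1,2
[14] 3,2,3,2,0
2,3,3,2,0
2,0,1,3,1
1,2,3,2,3
3,2,1,1,2
1,1,1,2,2
[15] 3,2,3,2,0
2,3,3,2,0
2,0,1,3,1
2,2,3,2,3
3,2,1,1,2
1,1,1,2,2
[16] 3,2,3,2,0
2,3,3,2,0
2,0,1,3,1
3,2,3,2,3
3,2,1,1,2
1,1,1,2,2
[17] 3,2,3,2,0
2,3,3,2,0
3,0,1,3,1
1,3,3,2,3
0,3,1,1,2
2,1,1,2,2
[18] 3,2,3,2,0
2,3,3,2,0
3,0,1,3,1
2,3,3,2,3
0,3,1,1,2
2,1,1,2,2
[19] 3,2,3,2,0
2,3,3,2,0
3,0,1,3,1
3,3,3,2,3
0,3,1,1,2
2,1,1,2,2
[20] 3,2,3,2,0
3,3,3,2,0
0,2,2,3,1
2,2,0,3,3
2,0,3,1,2
2,2,1,2,2

56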